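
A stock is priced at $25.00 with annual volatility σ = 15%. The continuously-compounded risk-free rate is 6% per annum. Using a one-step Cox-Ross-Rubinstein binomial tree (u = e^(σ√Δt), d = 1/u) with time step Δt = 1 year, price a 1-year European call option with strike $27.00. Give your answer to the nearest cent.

$1.29

CRR parameters: u = e^(σ√Δt) = e^(0.15·√1) = 1.1618, d = 1/u = 0.8607
Per-period rate: rΔt = 0.06·1 = 0.06, so R = e^0.06 = 1.0618
Risk-neutral probability p = (e^0.06 − 0.8607)/(1.1618 − 0.8607) = 0.2011/0.3011 = 0.6679
Terminal stock prices: S_u = 29.05, S_d = 21.52
Terminal payoffs (S − K): max(2.046, 0) = 2.046, max(-5.482, 0) = 0
Node 0 (S = 25): V_0 = e^(−0.06)·[0.6679·2.0459 + 0.3321·0.0000] = 1.2869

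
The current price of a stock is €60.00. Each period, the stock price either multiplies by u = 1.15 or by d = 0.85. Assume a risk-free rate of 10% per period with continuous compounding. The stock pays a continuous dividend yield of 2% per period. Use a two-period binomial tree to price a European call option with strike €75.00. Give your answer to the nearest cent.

Per-period risk-free factor R = e^0.1 = 1.1052; dividend-adjusted growth = e^(0.1−0.02) = 1.0833.
Risk-neutral probability p = (1.0833 − 0.85)/(1.15 − 0.85) = 0.2333/0.3000 = 0.7776
Terminal stock prices: S_uu = 79.35, S_ud = 58.65, S_dd = 43.35
Terminal payoffs (S − K): max(4.35, 0) = 4.35, max(-16.35, 0) = 0, max(-31.65, 0) = 0
Node u (S = 69): V_u = e^(−0.1)·[0.7776·4.3500 + 0.2224·0.0000] = 3.0608
Node d (S = 51): V_d = e^(−0.1)·[0.7776·0.0000 + 0.2224·0.0000] = 0.0000
Node 0 (S = 60): V_0 = e^(−0.1)·[0.7776·3.0608 + 0.2224·0.0000] = 2.1536

€2.15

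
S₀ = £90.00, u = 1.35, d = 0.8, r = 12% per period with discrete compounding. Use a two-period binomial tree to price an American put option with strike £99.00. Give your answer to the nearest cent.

£10.43

Risk-neutral probability p = (1 + 0.12 − 0.8)/(1.35 − 0.8) = 0.3200/0.5500 = 0.5818
Terminal stock prices: S_uu = 164, S_ud = 97.2, S_dd = 57.6
Terminal payoffs (K − S): max(-65.03, 0) = 0, max(1.8, 0) = 1.8, max(41.4, 0) = 41.4
Node u (S = 121.5): continuation = 1/1.12·[0.5818·0.0000 + 0.4182·1.8000] = 0.6721; exercise value = 0.0000 ≤ continuation, so V_u = 0.6721
Node d (S = 72): continuation = 1/1.12·[0.5818·1.8000 + 0.4182·41.4000] = 16.3929; exercise value = 27.0000 > continuation, so V_d = 27.0000 (exercise)
Node 0 (S = 90): continuation = 1/1.12·[0.5818·0.6721 + 0.4182·27.0000] = 10.4303; exercise value = 9.0000 ≤ continuation, so V_0 = 10.4303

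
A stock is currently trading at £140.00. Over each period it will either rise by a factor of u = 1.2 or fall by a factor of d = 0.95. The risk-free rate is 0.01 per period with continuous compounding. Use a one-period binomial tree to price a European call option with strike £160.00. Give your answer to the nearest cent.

Risk-neutral probability p = (e^0.01 − 0.95)/(1.2 − 0.95) = 0.0601/0.2500 = 0.2402
Terminal stock prices: S_u = 168, S_d = 133
Terminal payoffs (S − K): max(8, 0) = 8, max(-27, 0) = 0
Node 0 (S = 140): V_0 = e^(−0.01)·[0.2402·8.0000 + 0.7598·0.0000] = 1.9025

£1.90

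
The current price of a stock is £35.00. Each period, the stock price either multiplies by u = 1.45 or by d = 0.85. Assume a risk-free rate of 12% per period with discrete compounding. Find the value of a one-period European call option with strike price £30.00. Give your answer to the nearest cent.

£8.34

Risk-neutral probability p = (1 + 0.12 − 0.85)/(1.45 − 0.85) = 0.2700/0.6000 = 0.4500
Terminal stock prices: S_u = 50.75, S_d = 29.75
Terminal payoffs (S − K): max(20.75, 0) = 20.75, max(-0.25, 0) = 0
Node 0 (S = 35): V_0 = 1/1.12·[0.4500·20.7500 + 0.5500·0.0000] = 8.3371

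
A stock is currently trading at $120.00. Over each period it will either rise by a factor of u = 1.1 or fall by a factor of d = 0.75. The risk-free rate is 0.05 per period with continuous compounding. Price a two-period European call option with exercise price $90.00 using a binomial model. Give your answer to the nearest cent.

$38.96

Risk-neutral probability p = (e^0.05 − 0.75)/(1.1 − 0.75) = 0.3013/0.3500 = 0.8608
Terminal stock prices: S_uu = 145.2, S_ud = 99, S_dd = 67.5
Terminal payoffs (S − K): max(55.2, 0) = 55.2, max(9, 0) = 9, max(-22.5, 0) = 0
Node u (S = 132): V_u = e^(−0.05)·[0.8608·55.2000 + 0.1392·9.0000] = 46.3894
Node d (S = 90): V_d = e^(−0.05)·[0.8608·9.0000 + 0.1392·0.0000] = 7.3691
Node 0 (S = 120): V_0 = e^(−0.05)·[0.8608·46.3894 + 0.1392·7.3691] = 38.9593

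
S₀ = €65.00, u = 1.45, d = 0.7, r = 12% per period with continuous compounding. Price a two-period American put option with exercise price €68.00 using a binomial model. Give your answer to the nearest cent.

€8.97

Risk-neutral probability p = (e^0.12 − 0.7)/(1.45 − 0.7) = 0.4275/0.7500 = 0.5700
Terminal stock prices: S_uu = 136.7, S_ud = 65.97, S_dd = 31.85
Terminal payoffs (K − S): max(-68.66, 0) = 0, max(2.025, 0) = 2.025, max(36.15, 0) = 36.15
Node u (S = 94.25): continuation = e^(−0.12)·[0.5700·0.0000 + 0.4300·2.0250] = 0.7723; exercise value = 0.0000 ≤ continuation, so V_u = 0.7723
Node d (S = 45.5): continuation = e^(−0.12)·[0.5700·2.0250 + 0.4300·36.1500] = 14.8106; exercise value = 22.5000 > continuation, so V_d = 22.5000 (exercise)
Node 0 (S = 65): continuation = e^(−0.12)·[0.5700·0.7723 + 0.4300·22.5000] = 8.9715; exercise value = 3.0000 ≤ continuation, so V_0 = 8.9715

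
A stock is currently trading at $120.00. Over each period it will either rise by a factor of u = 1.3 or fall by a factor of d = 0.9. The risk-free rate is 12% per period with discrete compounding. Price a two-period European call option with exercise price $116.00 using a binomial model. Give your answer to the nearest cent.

$30.56

Risk-neutral probability p = (1 + 0.12 − 0.9)/(1.3 − 0.9) = 0.2200/0.4000 = 0.5500
Terminal stock prices: S_uu = 202.8, S_ud = 140.4, S_dd = 97.2
Terminal payoffs (S − K): max(86.8, 0) = 86.8, max(24.4, 0) = 24.4, max(-18.8, 0) = 0
Node u (S = 156): V_u = 1/1.12·[0.5500·86.8000 + 0.4500·24.4000] = 52.4286
Node d (S = 108): V_d = 1/1.12·[0.5500·24.4000 + 0.4500·0.0000] = 11.9821
Node 0 (S = 120): V_0 = 1/1.12·[0.5500·52.4286 + 0.4500·11.9821] = 30.5604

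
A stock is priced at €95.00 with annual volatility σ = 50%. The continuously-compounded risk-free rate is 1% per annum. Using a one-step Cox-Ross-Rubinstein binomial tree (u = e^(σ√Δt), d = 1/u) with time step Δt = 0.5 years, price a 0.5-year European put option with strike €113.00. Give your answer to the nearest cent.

CRR parameters: u = e^(σ√Δt) = e^(0.5·√0.5) = 1.4241, d = 1/u = 0.7022
Per-period rate: rΔt = 0.01·0.5 = 0.005, so R = e^0.005 = 1.0050
Risk-neutral probability p = (e^0.005 − 0.7022)/(1.4241 − 0.7022) = 0.3028/0.7219 = 0.4195
Terminal stock prices: S_u = 135.3, S_d = 66.71
Terminal payoffs (K − S): max(-22.29, 0) = 0, max(46.29, 0) = 46.29
Node 0 (S = 95): V_0 = e^(−0.005)·[0.4195·0.0000 + 0.5805·46.2921] = 26.7402

€26.74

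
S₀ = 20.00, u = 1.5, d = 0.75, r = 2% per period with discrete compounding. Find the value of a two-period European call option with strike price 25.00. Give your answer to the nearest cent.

Risk-neutral probability p = (1 + 0.02 − 0.75)/(1.5 − 0.75) = 0.2700/0.7500 = 0.3600
Terminal stock prices: S_uu = 45, S_ud = 22.5, S_dd = 11.25
Terminal payoffs (S − K): max(20, 0) = 20, max(-2.5, 0) = 0, max(-13.75, 0) = 0
Node u (S = 30): V_u = 1/1.02·[0.3600·20.0000 + 0.6400·0.0000] = 7.0588
Node d (S = 15): V_d = 1/1.02·[0.3600·0.0000 + 0.6400·0.0000] = 0.0000
Node 0 (S = 20): V_0 = 1/1.02·[0.3600·7.0588 + 0.6400·0.0000] = 2.4913

2.49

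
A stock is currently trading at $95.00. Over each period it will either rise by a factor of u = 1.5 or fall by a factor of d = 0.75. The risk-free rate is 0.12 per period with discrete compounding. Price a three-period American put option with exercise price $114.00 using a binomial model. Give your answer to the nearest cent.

$22.39

Risk-neutral probability p = (1 + 0.12 − 0.75)/(1.5 − 0.75) = 0.3700/0.7500 = 0.4933
Terminal stock prices: S_uuu = 320.6, S_uud = 160.3, S_udd = 80.16, S_ddd = 40.08
Terminal payoffs (K − S): max(-206.6, 0) = 0, max(-46.31, 0) = 0, max(33.84, 0) = 33.84, max(73.92, 0) = 73.92
Node uu (S = 213.8): continuation = 1/1.12·[0.4933·0.0000 + 0.5067·0.0000] = 0.0000; exercise value = 0.0000 ≤ continuation, so V_uu = 0.0000
Node ud (S = 106.9): continuation = 1/1.12·[0.4933·0.0000 + 0.5067·33.8438] = 15.3103; exercise value = 7.1250 ≤ continuation, so V_ud = 15.3103
Node dd (S = 53.44): continuation = 1/1.12·[0.4933·33.8438 + 0.5067·73.9219] = 48.3482; exercise value = 60.5625 > continuation, so V_dd = 60.5625 (exercise)
Node u (S = 142.5): continuation = 1/1.12·[0.4933·0.0000 + 0.5067·15.3103] = 6.9261; exercise value = 0.0000 ≤ continuation, so V_u = 6.9261
Node d (S = 71.25): continuation = 1/1.12·[0.4933·15.3103 + 0.5067·60.5625] = 34.1411; exercise value = 42.7500 > continuation, so V_d = 42.7500 (exercise)
Node 0 (S = 95): continuation = 1/1.12·[0.4933·6.9261 + 0.5067·42.7500] = 22.3901; exercise value = 19.0000 ≤ continuation, so V_0 = 22.3901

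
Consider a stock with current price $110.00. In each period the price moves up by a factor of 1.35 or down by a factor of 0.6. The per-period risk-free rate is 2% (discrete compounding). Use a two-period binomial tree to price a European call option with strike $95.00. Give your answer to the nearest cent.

$31.79

Risk-neutral probability p = (1 + 0.02 − 0.6)/(1.35 − 0.6) = 0.4200/0.7500 = 0.5600
Terminal stock prices: S_uu = 200.5, S_ud = 89.1, S_dd = 39.6
Terminal payoffs (S − K): max(105.5, 0) = 105.5, max(-5.9, 0) = 0, max(-55.4, 0) = 0
Node u (S = 148.5): V_u = 1/1.02·[0.5600·105.4750 + 0.4400·0.0000] = 57.9078
Node d (S = 66): V_d = 1/1.02·[0.5600·0.0000 + 0.4400·0.0000] = 0.0000
Node 0 (S = 110): V_0 = 1/1.02·[0.5600·57.9078 + 0.4400·0.0000] = 31.7925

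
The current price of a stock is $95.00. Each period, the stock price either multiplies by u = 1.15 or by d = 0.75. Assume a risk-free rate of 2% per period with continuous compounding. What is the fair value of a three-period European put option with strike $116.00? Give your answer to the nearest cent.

$22.51

Risk-neutral probability p = (e^0.02 − 0.75)/(1.15 − 0.75) = 0.2702/0.4000 = 0.6755
Terminal stock prices: S_uuu = 144.5, S_uud = 94.23, S_udd = 61.45, S_ddd = 40.08
Terminal payoffs (K − S): max(-28.48, 0) = 0, max(21.77, 0) = 21.77, max(54.55, 0) = 54.55, max(75.92, 0) = 75.92
Node uu (S = 125.6): V_uu = e^(−0.02)·[0.6755·0.0000 + 0.3245·21.7719] = 6.9250
Node ud (S = 81.94): V_ud = e^(−0.02)·[0.6755·21.7719 + 0.3245·54.5469] = 31.7655
Node dd (S = 53.44): V_dd = e^(−0.02)·[0.6755·54.5469 + 0.3245·75.9219] = 60.2655
Node u (S = 109.2): V_u = e^(−0.02)·[0.6755·6.9250 + 0.3245·31.7655] = 14.6889
Node d (S = 71.25): V_d = e^(−0.02)·[0.6755·31.7655 + 0.3245·60.2655] = 40.2016
Node 0 (S = 95): V_0 = e^(−0.02)·[0.6755·14.6889 + 0.3245·40.2016] = 22.5129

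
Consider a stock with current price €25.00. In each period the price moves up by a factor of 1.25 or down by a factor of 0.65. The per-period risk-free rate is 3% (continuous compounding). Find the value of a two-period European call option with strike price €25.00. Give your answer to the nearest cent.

€5.32

Risk-neutral probability p = (e^0.03 − 0.65)/(1.25 − 0.65) = 0.3805/0.6000 = 0.6341
Terminal stock prices: S_uu = 39.06, S_ud = 20.31, S_dd = 10.56
Terminal payoffs (S − K): max(14.06, 0) = 14.06, max(-4.688, 0) = 0, max(-14.44, 0) = 0
Node u (S = 31.25): V_u = e^(−0.03)·[0.6341·14.0625 + 0.3659·0.0000] = 8.6534
Node d (S = 16.25): V_d = e^(−0.03)·[0.6341·0.0000 + 0.3659·0.0000] = 0.0000
Node 0 (S = 25): V_0 = e^(−0.03)·[0.6341·8.6534 + 0.3659·0.0000] = 5.3249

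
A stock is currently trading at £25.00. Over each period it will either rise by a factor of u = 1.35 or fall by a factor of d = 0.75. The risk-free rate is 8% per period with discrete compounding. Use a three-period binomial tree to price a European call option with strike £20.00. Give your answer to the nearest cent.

Risk-neutral probability p = (1 + 0.08 − 0.75)/(1.35 − 0.75) = 0.3300/0.6000 = 0.5500
Terminal stock prices: S_uuu = 61.51, S_uud = 34.17, S_udd = 18.98, S_ddd = 10.55
Terminal payoffs (S − K): max(41.51, 0) = 41.51, max(14.17, 0) = 14.17, max(-1.016, 0) = 0, max(-9.453, 0) = 0
Node uu (S = 45.56): V_uu = 1/1.08·[0.5500·41.5094 + 0.4500·14.1719] = 27.0440
Node ud (S = 25.31): V_ud = 1/1.08·[0.5500·14.1719 + 0.4500·0.0000] = 7.2172
Node dd (S = 14.06): V_dd = 1/1.08·[0.5500·0.0000 + 0.4500·0.0000] = 0.0000
Node u (S = 33.75): V_u = 1/1.08·[0.5500·27.0440 + 0.4500·7.2172] = 16.7795
Node d (S = 18.75): V_d = 1/1.08·[0.5500·7.2172 + 0.4500·0.0000] = 3.6754
Node 0 (S = 25): V_0 = 1/1.08·[0.5500·16.7795 + 0.4500·3.6754] = 10.0766

£10.08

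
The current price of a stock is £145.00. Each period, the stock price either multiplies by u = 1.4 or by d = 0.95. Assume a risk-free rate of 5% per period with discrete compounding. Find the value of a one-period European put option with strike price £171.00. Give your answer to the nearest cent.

Risk-neutral probability p = (1 + 0.05 − 0.95)/(1.4 − 0.95) = 0.1000/0.4500 = 0.2222
Terminal stock prices: S_u = 203, S_d = 137.8
Terminal payoffs (K − S): max(-32, 0) = 0, max(33.25, 0) = 33.25
Node 0 (S = 145): V_0 = 1/1.05·[0.2222·0.0000 + 0.7778·33.2500] = 24.6296

£24.63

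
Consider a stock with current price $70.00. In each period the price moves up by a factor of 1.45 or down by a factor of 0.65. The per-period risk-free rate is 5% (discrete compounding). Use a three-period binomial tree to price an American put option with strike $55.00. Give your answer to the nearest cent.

Risk-neutral probability p = (1 + 0.05 − 0.65)/(1.45 − 0.65) = 0.4000/0.8000 = 0.5000
Terminal stock prices: S_uuu = 213.4, S_uud = 95.66, S_udd = 42.88, S_ddd = 19.22
Terminal payoffs (K − S): max(-158.4, 0) = 0, max(-40.66, 0) = 0, max(12.12, 0) = 12.12, max(35.78, 0) = 35.78
Node uu (S = 147.2): continuation = 1/1.05·[0.5000·0.0000 + 0.5000·0.0000] = 0.0000; exercise value = 0.0000 ≤ continuation, so V_uu = 0.0000
Node ud (S = 65.98): continuation = 1/1.05·[0.5000·0.0000 + 0.5000·12.1162] = 5.7696; exercise value = 0.0000 ≤ continuation, so V_ud = 5.7696
Node dd (S = 29.58): continuation = 1/1.05·[0.5000·12.1162 + 0.5000·35.7763] = 22.8060; exercise value = 25.4250 > continuation, so V_dd = 25.4250 (exercise)
Node u (S = 101.5): continuation = 1/1.05·[0.5000·0.0000 + 0.5000·5.7696] = 2.7474; exercise value = 0.0000 ≤ continuation, so V_u = 2.7474
Node d (S = 45.5): continuation = 1/1.05·[0.5000·5.7696 + 0.5000·25.4250] = 14.8546; exercise value = 9.5000 ≤ continuation, so V_d = 14.8546
Node 0 (S = 70): continuation = 1/1.05·[0.5000·2.7474 + 0.5000·14.8546] = 8.3819; exercise value = 0.0000 ≤ continuation, so V_0 = 8.3819

$8.38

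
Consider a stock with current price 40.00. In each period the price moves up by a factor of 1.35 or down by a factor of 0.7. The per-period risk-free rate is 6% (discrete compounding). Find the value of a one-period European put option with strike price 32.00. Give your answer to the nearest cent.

Risk-neutral probability p = (1 + 0.06 − 0.7)/(1.35 − 0.7) = 0.3600/0.6500 = 0.5538
Terminal stock prices: S_u = 54, S_d = 28
Terminal payoffs (K − S): max(-22, 0) = 0, max(4, 0) = 4
Node 0 (S = 40): V_0 = 1/1.06·[0.5538·0.0000 + 0.4462·4.0000] = 1.6836

1.68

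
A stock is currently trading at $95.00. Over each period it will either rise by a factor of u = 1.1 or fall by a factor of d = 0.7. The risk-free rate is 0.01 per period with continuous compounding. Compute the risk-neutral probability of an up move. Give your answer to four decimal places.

Risk-neutral probability p = (e^0.01 − 0.7)/(1.1 − 0.7) = 0.3101/0.4000 = 0.7751

p = 0.7751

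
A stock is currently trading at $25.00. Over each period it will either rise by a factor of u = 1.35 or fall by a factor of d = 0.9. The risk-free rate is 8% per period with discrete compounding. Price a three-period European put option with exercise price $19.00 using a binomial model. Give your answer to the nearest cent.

$0.13

Risk-neutral probability p = (1 + 0.08 − 0.9)/(1.35 − 0.9) = 0.1800/0.4500 = 0.4000
Terminal stock prices: S_uuu = 61.51, S_uud = 41.01, S_udd = 27.34, S_ddd = 18.23
Terminal payoffs (K − S): max(-42.51, 0) = 0, max(-22.01, 0) = 0, max(-8.338, 0) = 0, max(0.775, 0) = 0.775
Node uu (S = 45.56): V_uu = 1/1.08·[0.4000·0.0000 + 0.6000·0.0000] = 0.0000
Node ud (S = 30.38): V_ud = 1/1.08·[0.4000·0.0000 + 0.6000·0.0000] = 0.0000
Node dd (S = 20.25): V_dd = 1/1.08·[0.4000·0.0000 + 0.6000·0.7750] = 0.4306
Node u (S = 33.75): V_u = 1/1.08·[0.4000·0.0000 + 0.6000·0.0000] = 0.0000
Node d (S = 22.5): V_d = 1/1.08·[0.4000·0.0000 + 0.6000·0.4306] = 0.2392
Node 0 (S = 25): V_0 = 1/1.08·[0.4000·0.0000 + 0.6000·0.2392] = 0.1329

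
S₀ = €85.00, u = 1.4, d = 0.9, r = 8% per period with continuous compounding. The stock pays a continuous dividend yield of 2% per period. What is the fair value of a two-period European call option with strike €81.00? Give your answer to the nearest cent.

Per-period risk-free factor R = e^0.08 = 1.0833; dividend-adjusted growth = e^(0.08−0.02) = 1.0618.
Risk-neutral probability p = (1.0618 − 0.9)/(1.4 − 0.9) = 0.1618/0.5000 = 0.3237
Terminal stock prices: S_uu = 166.6, S_ud = 107.1, S_dd = 68.85
Terminal payoffs (S − K): max(85.6, 0) = 85.6, max(26.1, 0) = 26.1, max(-12.15, 0) = 0
Node u (S = 119): V_u = e^(−0.08)·[0.3237·85.6000 + 0.6763·26.1000] = 41.8712
Node d (S = 76.5): V_d = e^(−0.08)·[0.3237·26.1000 + 0.6763·0.0000] = 7.7984
Node 0 (S = 85): V_0 = e^(−0.08)·[0.3237·41.8712 + 0.6763·7.7984] = 17.3794

€17.38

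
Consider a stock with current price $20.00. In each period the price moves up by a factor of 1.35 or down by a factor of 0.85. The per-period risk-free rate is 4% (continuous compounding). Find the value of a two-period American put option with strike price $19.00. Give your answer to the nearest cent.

$1.61

Risk-neutral probability p = (e^0.04 − 0.85)/(1.35 − 0.85) = 0.1908/0.5000 = 0.3816
Terminal stock prices: S_uu = 36.45, S_ud = 22.95, S_dd = 14.45
Terminal payoffs (K − S): max(-17.45, 0) = 0, max(-3.95, 0) = 0, max(4.55, 0) = 4.55
Node u (S = 27): continuation = e^(−0.04)·[0.3816·0.0000 + 0.6184·0.0000] = 0.0000; exercise value = 0.0000 ≤ continuation, so V_u = 0.0000
Node d (S = 17): continuation = e^(−0.04)·[0.3816·0.0000 + 0.6184·4.5500] = 2.7033; exercise value = 2.0000 ≤ continuation, so V_d = 2.7033
Node 0 (S = 20): continuation = e^(−0.04)·[0.3816·0.0000 + 0.6184·2.7033] = 1.6061; exercise value = 0.0000 ≤ continuation, so V_0 = 1.6061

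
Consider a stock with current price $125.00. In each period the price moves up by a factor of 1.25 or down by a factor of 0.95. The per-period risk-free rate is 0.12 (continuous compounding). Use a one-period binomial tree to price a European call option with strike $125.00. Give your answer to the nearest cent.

Risk-neutral probability p = (e^0.12 − 0.95)/(1.25 − 0.95) = 0.1775/0.3000 = 0.5917
Terminal stock prices: S_u = 156.2, S_d = 118.8
Terminal payoffs (S − K): max(31.25, 0) = 31.25, max(-6.25, 0) = 0
Node 0 (S = 125): V_0 = e^(−0.12)·[0.5917·31.2500 + 0.4083·0.0000] = 16.3985

$16.40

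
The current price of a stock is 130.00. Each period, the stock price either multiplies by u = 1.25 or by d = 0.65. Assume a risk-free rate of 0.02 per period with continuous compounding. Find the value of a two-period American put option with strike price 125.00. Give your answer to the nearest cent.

19.60

Risk-neutral probability p = (e^0.02 − 0.65)/(1.25 − 0.65) = 0.3702/0.6000 = 0.6170
Terminal stock prices: S_uu = 203.1, S_ud = 105.6, S_dd = 54.93
Terminal payoffs (K − S): max(-78.12, 0) = 0, max(19.38, 0) = 19.38, max(70.07, 0) = 70.07
Node u (S = 162.5): continuation = e^(−0.02)·[0.6170·0.0000 + 0.3830·19.3750] = 7.2736; exercise value = 0.0000 ≤ continuation, so V_u = 7.2736
Node d (S = 84.5): continuation = e^(−0.02)·[0.6170·19.3750 + 0.3830·70.0750] = 38.0248; exercise value = 40.5000 > continuation, so V_d = 40.5000 (exercise)
Node 0 (S = 130): continuation = e^(−0.02)·[0.6170·7.2736 + 0.3830·40.5000] = 19.6033; exercise value = 0.0000 ≤ continuation, so V_0 = 19.6033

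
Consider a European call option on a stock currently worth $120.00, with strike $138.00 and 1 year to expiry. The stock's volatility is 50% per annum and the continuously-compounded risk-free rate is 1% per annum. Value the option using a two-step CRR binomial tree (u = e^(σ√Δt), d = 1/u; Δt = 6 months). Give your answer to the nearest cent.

$18.36

CRR parameters: u = e^(σ√Δt) = e^(0.5·√0.5) = 1.4241, d = 1/u = 0.7022
Per-period rate: rΔt = 0.01·0.5 = 0.005, so R = e^0.005 = 1.0050
Risk-neutral probability p = (e^0.005 − 0.7022)/(1.4241 − 0.7022) = 0.3028/0.7219 = 0.4195
Terminal stock prices: S_uu = 243.4, S_ud = 120, S_dd = 59.17
Terminal payoffs (S − K): max(105.4, 0) = 105.4, max(-18, 0) = 0, max(-78.83, 0) = 0
Node u (S = 170.9): V_u = e^(−0.005)·[0.4195·105.3738 + 0.5805·0.0000] = 43.9801
Node d (S = 84.26): V_d = e^(−0.005)·[0.4195·0.0000 + 0.5805·0.0000] = 0.0000
Node 0 (S = 120): V_0 = e^(−0.005)·[0.4195·43.9801 + 0.5805·0.0000] = 18.3561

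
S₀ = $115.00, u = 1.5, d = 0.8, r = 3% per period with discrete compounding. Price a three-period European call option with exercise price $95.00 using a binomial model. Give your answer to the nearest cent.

Risk-neutral probability p = (1 + 0.03 − 0.8)/(1.5 − 0.8) = 0.2300/0.7000 = 0.3286
Terminal stock prices: S_uuu = 388.1, S_uud = 207, S_udd = 110.4, S_ddd = 58.88
Terminal payoffs (S − K): max(293.1, 0) = 293.1, max(112, 0) = 112, max(15.4, 0) = 15.4, max(-36.12, 0) = 0
Node uu (S = 258.8): V_uu = 1/1.03·[0.3286·293.1250 + 0.6714·112.0000] = 166.5170
Node ud (S = 138): V_ud = 1/1.03·[0.3286·112.0000 + 0.6714·15.4000] = 45.7670
Node dd (S = 73.6): V_dd = 1/1.03·[0.3286·15.4000 + 0.6714·0.0000] = 4.9126
Node u (S = 172.5): V_u = 1/1.03·[0.3286·166.5170 + 0.6714·45.7670] = 82.9534
Node d (S = 92): V_d = 1/1.03·[0.3286·45.7670 + 0.6714·4.9126] = 17.8021
Node 0 (S = 115): V_0 = 1/1.03·[0.3286·82.9534 + 0.6714·17.8021] = 38.0670

$38.07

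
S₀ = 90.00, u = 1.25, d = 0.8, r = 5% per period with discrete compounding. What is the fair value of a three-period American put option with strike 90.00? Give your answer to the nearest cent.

Risk-neutral probability p = (1 + 0.05 − 0.8)/(1.25 − 0.8) = 0.2500/0.4500 = 0.5556
Terminal stock prices: S_uuu = 175.8, S_uud = 112.5, S_udd = 72, S_ddd = 46.08
Terminal payoffs (K − S): max(-85.78, 0) = 0, max(-22.5, 0) = 0, max(18, 0) = 18, max(43.92, 0) = 43.92
Node uu (S = 140.6): continuation = 1/1.05·[0.5556·0.0000 + 0.4444·0.0000] = 0.0000; exercise value = 0.0000 ≤ continuation, so V_uu = 0.0000
Node ud (S = 90): continuation = 1/1.05·[0.5556·0.0000 + 0.4444·18.0000] = 7.6190; exercise value = 0.0000 ≤ continuation, so V_ud = 7.6190
Node dd (S = 57.6): continuation = 1/1.05·[0.5556·18.0000 + 0.4444·43.9200] = 28.1143; exercise value = 32.4000 > continuation, so V_dd = 32.4000 (exercise)
Node u (S = 112.5): continuation = 1/1.05·[0.5556·0.0000 + 0.4444·7.6190] = 3.2250; exercise value = 0.0000 ≤ continuation, so V_u = 3.2250
Node d (S = 72): continuation = 1/1.05·[0.5556·7.6190 + 0.4444·32.4000] = 17.7455; exercise value = 18.0000 > continuation, so V_d = 18.0000 (exercise)
Node 0 (S = 90): continuation = 1/1.05·[0.5556·3.2250 + 0.4444·18.0000] = 9.3254; exercise value = 0.0000 ≤ continuation, so V_0 = 9.3254

9.33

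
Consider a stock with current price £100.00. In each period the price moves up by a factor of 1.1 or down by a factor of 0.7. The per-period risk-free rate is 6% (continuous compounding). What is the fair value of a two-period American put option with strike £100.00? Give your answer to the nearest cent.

£4.46

Risk-neutral probability p = (e^0.06 − 0.7)/(1.1 − 0.7) = 0.3618/0.4000 = 0.9046
Terminal stock prices: S_uu = 121, S_ud = 77, S_dd = 49
Terminal payoffs (K − S): max(-21, 0) = 0, max(23, 0) = 23, max(51, 0) = 51
Node u (S = 110): continuation = e^(−0.06)·[0.9046·0.0000 + 0.0954·23.0000] = 2.0666; exercise value = 0.0000 ≤ continuation, so V_u = 2.0666
Node d (S = 70): continuation = e^(−0.06)·[0.9046·23.0000 + 0.0954·51.0000] = 24.1765; exercise value = 30.0000 > continuation, so V_d = 30.0000 (exercise)
Node 0 (S = 100): continuation = e^(−0.06)·[0.9046·2.0666 + 0.0954·30.0000] = 4.4561; exercise value = 0.0000 ≤ continuation, so V_0 = 4.4561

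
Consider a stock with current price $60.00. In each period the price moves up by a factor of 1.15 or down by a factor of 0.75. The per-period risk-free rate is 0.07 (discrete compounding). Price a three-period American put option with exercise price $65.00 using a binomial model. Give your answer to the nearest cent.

Risk-neutral probability p = (1 + 0.07 − 0.75)/(1.15 − 0.75) = 0.3200/0.4000 = 0.8000
Terminal stock prices: S_uuu = 91.25, S_uud = 59.51, S_udd = 38.81, S_ddd = 25.31
Terminal payoffs (K − S): max(-26.25, 0) = 0, max(5.488, 0) = 5.488, max(26.19, 0) = 26.19, max(39.69, 0) = 39.69
Node uu (S = 79.35): continuation = 1/1.07·[0.8000·0.0000 + 0.2000·5.4875] = 1.0257; exercise value = 0.0000 ≤ continuation, so V_uu = 1.0257
Node ud (S = 51.75): continuation = 1/1.07·[0.8000·5.4875 + 0.2000·26.1875] = 8.9977; exercise value = 13.2500 > continuation, so V_ud = 13.2500 (exercise)
Node dd (S = 33.75): continuation = 1/1.07·[0.8000·26.1875 + 0.2000·39.6875] = 26.9977; exercise value = 31.2500 > continuation, so V_dd = 31.2500 (exercise)
Node u (S = 69): continuation = 1/1.07·[0.8000·1.0257 + 0.2000·13.2500] = 3.2435; exercise value = 0.0000 ≤ continuation, so V_u = 3.2435
Node d (S = 45): continuation = 1/1.07·[0.8000·13.2500 + 0.2000·31.2500] = 15.7477; exercise value = 20.0000 > continuation, so V_d = 20.0000 (exercise)
Node 0 (S = 60): continuation = 1/1.07·[0.8000·3.2435 + 0.2000·20.0000] = 6.1634; exercise value = 5.0000 ≤ continuation, so V_0 = 6.1634

$6.16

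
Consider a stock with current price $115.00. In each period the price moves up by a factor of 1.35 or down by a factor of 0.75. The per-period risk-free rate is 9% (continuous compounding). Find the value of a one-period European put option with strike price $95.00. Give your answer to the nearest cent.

$3.41

Risk-neutral probability p = (e^0.09 − 0.75)/(1.35 − 0.75) = 0.3442/0.6000 = 0.5736
Terminal stock prices: S_u = 155.2, S_d = 86.25
Terminal payoffs (K − S): max(-60.25, 0) = 0, max(8.75, 0) = 8.75
Node 0 (S = 115): V_0 = e^(−0.09)·[0.5736·0.0000 + 0.4264·8.7500] = 3.4097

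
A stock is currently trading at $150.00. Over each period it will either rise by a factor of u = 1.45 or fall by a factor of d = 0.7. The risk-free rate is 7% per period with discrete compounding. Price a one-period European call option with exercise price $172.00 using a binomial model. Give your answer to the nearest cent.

$20.98

Risk-neutral probability p = (1 + 0.07 − 0.7)/(1.45 − 0.7) = 0.3700/0.7500 = 0.4933
Terminal stock prices: S_u = 217.5, S_d = 105
Terminal payoffs (S − K): max(45.5, 0) = 45.5, max(-67, 0) = 0
Node 0 (S = 150): V_0 = 1/1.07·[0.4933·45.5000 + 0.5067·0.0000] = 20.9782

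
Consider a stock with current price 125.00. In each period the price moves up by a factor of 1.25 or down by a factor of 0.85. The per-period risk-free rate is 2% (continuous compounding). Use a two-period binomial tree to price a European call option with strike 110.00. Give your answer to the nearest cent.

Risk-neutral probability p = (e^0.02 − 0.85)/(1.25 − 0.85) = 0.1702/0.4000 = 0.4255
Terminal stock prices: S_uu = 195.3, S_ud = 132.8, S_dd = 90.31
Terminal payoffs (S − K): max(85.31, 0) = 85.31, max(22.81, 0) = 22.81, max(-19.69, 0) = 0
Node u (S = 156.2): V_u = e^(−0.02)·[0.4255·85.3125 + 0.5745·22.8125] = 48.4281
Node d (S = 106.2): V_d = e^(−0.02)·[0.4255·22.8125 + 0.5745·0.0000] = 9.5146
Node 0 (S = 125): V_0 = e^(−0.02)·[0.4255·48.4281 + 0.5745·9.5146] = 25.5562

25.56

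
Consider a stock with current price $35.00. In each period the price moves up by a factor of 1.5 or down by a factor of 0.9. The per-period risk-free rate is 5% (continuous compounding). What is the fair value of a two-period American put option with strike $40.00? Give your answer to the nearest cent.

Risk-neutral probability p = (e^0.05 − 0.9)/(1.5 − 0.9) = 0.1513/0.6000 = 0.2521
Terminal stock prices: S_uu = 78.75, S_ud = 47.25, S_dd = 28.35
Terminal payoffs (K − S): max(-38.75, 0) = 0, max(-7.25, 0) = 0, max(11.65, 0) = 11.65
Node u (S = 52.5): continuation = e^(−0.05)·[0.2521·0.0000 + 0.7479·0.0000] = 0.0000; exercise value = 0.0000 ≤ continuation, so V_u = 0.0000
Node d (S = 31.5): continuation = e^(−0.05)·[0.2521·0.0000 + 0.7479·11.6500] = 8.2879; exercise value = 8.5000 > continuation, so V_d = 8.5000 (exercise)
Node 0 (S = 35): continuation = e^(−0.05)·[0.2521·0.0000 + 0.7479·8.5000] = 6.0470; exercise value = 5.0000 ≤ continuation, so V_0 = 6.0470

$6.05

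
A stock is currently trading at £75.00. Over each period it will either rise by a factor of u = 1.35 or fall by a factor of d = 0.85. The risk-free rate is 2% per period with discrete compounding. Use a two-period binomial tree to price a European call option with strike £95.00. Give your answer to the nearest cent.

Risk-neutral probability p = (1 + 0.02 − 0.85)/(1.35 − 0.85) = 0.1700/0.5000 = 0.3400
Terminal stock prices: S_uu = 136.7, S_ud = 86.06, S_dd = 54.19
Terminal payoffs (S − K): max(41.69, 0) = 41.69, max(-8.938, 0) = 0, max(-40.81, 0) = 0
Node u (S = 101.2): V_u = 1/1.02·[0.3400·41.6875 + 0.6600·0.0000] = 13.8958
Node d (S = 63.75): V_d = 1/1.02·[0.3400·0.0000 + 0.6600·0.0000] = 0.0000
Node 0 (S = 75): V_0 = 1/1.02·[0.3400·13.8958 + 0.6600·0.0000] = 4.6319

£4.63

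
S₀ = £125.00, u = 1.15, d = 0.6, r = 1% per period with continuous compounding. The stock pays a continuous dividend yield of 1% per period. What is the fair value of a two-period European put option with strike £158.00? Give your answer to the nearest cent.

Per-period risk-free factor R = e^0.01 = 1.0101; dividend-adjusted growth = e^(0.01−0.01) = 1.0000.
Risk-neutral probability p = (1.0000 − 0.6)/(1.15 − 0.6) = 0.4000/0.5500 = 0.7273
Terminal stock prices: S_uu = 165.3, S_ud = 86.25, S_dd = 45
Terminal payoffs (K − S): max(-7.312, 0) = 0, max(71.75, 0) = 71.75, max(113, 0) = 113
Node u (S = 143.8): V_u = e^(−0.01)·[0.7273·0.0000 + 0.2727·71.7500] = 19.3735
Node d (S = 75): V_d = e^(−0.01)·[0.7273·71.7500 + 0.2727·113.0000] = 82.1741
Node 0 (S = 125): V_0 = e^(−0.01)·[0.7273·19.3735 + 0.2727·82.1741] = 36.1377

£36.14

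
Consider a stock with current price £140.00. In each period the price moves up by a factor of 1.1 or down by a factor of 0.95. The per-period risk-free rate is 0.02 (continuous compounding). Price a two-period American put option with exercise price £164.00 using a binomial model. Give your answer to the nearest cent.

Risk-neutral probability p = (e^0.02 − 0.95)/(1.1 − 0.95) = 0.0702/0.1500 = 0.4680
Terminal stock prices: S_uu = 169.4, S_ud = 146.3, S_dd = 126.3
Terminal payoffs (K − S): max(-5.4, 0) = 0, max(17.7, 0) = 17.7, max(37.65, 0) = 37.65
Node u (S = 154): continuation = e^(−0.02)·[0.4680·0.0000 + 0.5320·17.7000] = 9.2298; exercise value = 10.0000 > continuation, so V_u = 10.0000 (exercise)
Node d (S = 133): continuation = e^(−0.02)·[0.4680·17.7000 + 0.5320·37.6500] = 27.7526; exercise value = 31.0000 > continuation, so V_d = 31.0000 (exercise)
Node 0 (S = 140): continuation = e^(−0.02)·[0.4680·10.0000 + 0.5320·31.0000] = 20.7526; exercise value = 24.0000 > continuation, so V_0 = 24.0000 (exercise)

£24.00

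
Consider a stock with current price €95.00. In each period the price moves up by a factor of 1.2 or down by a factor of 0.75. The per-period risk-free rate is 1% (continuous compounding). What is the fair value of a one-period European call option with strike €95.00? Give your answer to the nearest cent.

Risk-neutral probability p = (e^0.01 − 0.75)/(1.2 − 0.75) = 0.2601/0.4500 = 0.5779
Terminal stock prices: S_u = 114, S_d = 71.25
Terminal payoffs (S − K): max(19, 0) = 19, max(-23.75, 0) = 0
Node 0 (S = 95): V_0 = e^(−0.01)·[0.5779·19.0000 + 0.4221·0.0000] = 10.8706

€10.87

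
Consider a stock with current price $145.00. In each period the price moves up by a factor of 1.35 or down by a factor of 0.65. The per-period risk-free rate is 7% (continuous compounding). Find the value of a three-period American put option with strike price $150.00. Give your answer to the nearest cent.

$25.78

Risk-neutral probability p = (e^0.07 − 0.65)/(1.35 − 0.65) = 0.4225/0.7000 = 0.6036
Terminal stock prices: S_uuu = 356.8, S_uud = 171.8, S_udd = 82.7, S_ddd = 39.82
Terminal payoffs (K − S): max(-206.8, 0) = 0, max(-21.77, 0) = 0, max(67.3, 0) = 67.3, max(110.2, 0) = 110.2
Node uu (S = 264.3): continuation = e^(−0.07)·[0.6036·0.0000 + 0.3964·0.0000] = 0.0000; exercise value = 0.0000 ≤ continuation, so V_uu = 0.0000
Node ud (S = 127.2): continuation = e^(−0.07)·[0.6036·0.0000 + 0.3964·67.2956] = 24.8736; exercise value = 22.7625 ≤ continuation, so V_ud = 24.8736
Node dd (S = 61.26): continuation = e^(−0.07)·[0.6036·67.2956 + 0.3964·110.1794] = 78.5966; exercise value = 88.7375 > continuation, so V_dd = 88.7375 (exercise)
Node u (S = 195.8): continuation = e^(−0.07)·[0.6036·0.0000 + 0.3964·24.8736] = 9.1937; exercise value = 0.0000 ≤ continuation, so V_u = 9.1937
Node d (S = 94.25): continuation = e^(−0.07)·[0.6036·24.8736 + 0.3964·88.7375] = 46.7971; exercise value = 55.7500 > continuation, so V_d = 55.7500 (exercise)
Node 0 (S = 145): continuation = e^(−0.07)·[0.6036·9.1937 + 0.3964·55.7500] = 25.7801; exercise value = 5.0000 ≤ continuation, so V_0 = 25.7801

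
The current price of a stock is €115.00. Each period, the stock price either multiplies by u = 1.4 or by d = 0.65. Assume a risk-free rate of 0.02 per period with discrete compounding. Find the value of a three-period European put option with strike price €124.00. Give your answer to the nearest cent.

€31.37

Risk-neutral probability p = (1 + 0.02 − 0.65)/(1.4 − 0.65) = 0.3700/0.7500 = 0.4933
Terminal stock prices: S_uuu = 315.6, S_uud = 146.5, S_udd = 68.02, S_ddd = 31.58
Terminal payoffs (K − S): max(-191.6, 0) = 0, max(-22.51, 0) = 0, max(55.98, 0) = 55.98, max(92.42, 0) = 92.42
Node uu (S = 225.4): V_uu = 1/1.02·[0.4933·0.0000 + 0.5067·0.0000] = 0.0000
Node ud (S = 104.7): V_ud = 1/1.02·[0.4933·0.0000 + 0.5067·55.9775] = 27.8058
Node dd (S = 48.59): V_dd = 1/1.02·[0.4933·55.9775 + 0.5067·92.4181] = 72.9811
Node u (S = 161): V_u = 1/1.02·[0.4933·0.0000 + 0.5067·27.8058] = 13.8120
Node d (S = 74.75): V_d = 1/1.02·[0.4933·27.8058 + 0.5067·72.9811] = 49.7006
Node 0 (S = 115): V_0 = 1/1.02·[0.4933·13.8120 + 0.5067·49.7006] = 31.3682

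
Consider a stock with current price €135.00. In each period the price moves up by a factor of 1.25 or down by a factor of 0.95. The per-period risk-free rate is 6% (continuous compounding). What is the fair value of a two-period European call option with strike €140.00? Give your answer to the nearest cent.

Risk-neutral probability p = (e^0.06 − 0.95)/(1.25 − 0.95) = 0.1118/0.3000 = 0.3728
Terminal stock prices: S_uu = 210.9, S_ud = 160.3, S_dd = 121.8
Terminal payoffs (S − K): max(70.94, 0) = 70.94, max(20.31, 0) = 20.31, max(-18.16, 0) = 0
Node u (S = 168.8): V_u = e^(−0.06)·[0.3728·70.9375 + 0.6272·20.3125] = 36.9030
Node d (S = 128.2): V_d = e^(−0.06)·[0.3728·20.3125 + 0.6272·0.0000] = 7.1313
Node 0 (S = 135): V_0 = e^(−0.06)·[0.3728·36.9030 + 0.6272·7.1313] = 17.1682

€17.17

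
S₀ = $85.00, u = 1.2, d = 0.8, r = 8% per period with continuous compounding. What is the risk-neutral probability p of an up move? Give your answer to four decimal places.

p = 0.7082

Risk-neutral probability p = (e^0.08 − 0.8)/(1.2 − 0.8) = 0.2833/0.4000 = 0.7082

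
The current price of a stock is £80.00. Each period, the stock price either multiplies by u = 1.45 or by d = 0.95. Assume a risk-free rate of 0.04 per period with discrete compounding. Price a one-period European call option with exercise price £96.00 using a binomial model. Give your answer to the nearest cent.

£3.46

Risk-neutral probability p = (1 + 0.04 − 0.95)/(1.45 − 0.95) = 0.0900/0.5000 = 0.1800
Terminal stock prices: S_u = 116, S_d = 76
Terminal payoffs (S − K): max(20, 0) = 20, max(-20, 0) = 0
Node 0 (S = 80): V_0 = 1/1.04·[0.1800·20.0000 + 0.8200·0.0000] = 3.4615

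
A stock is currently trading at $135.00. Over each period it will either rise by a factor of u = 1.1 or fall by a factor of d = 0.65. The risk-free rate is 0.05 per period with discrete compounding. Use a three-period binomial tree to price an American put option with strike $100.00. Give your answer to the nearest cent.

Risk-neutral probability p = (1 + 0.05 − 0.65)/(1.1 − 0.65) = 0.4000/0.4500 = 0.8889
Terminal stock prices: S_uuu = 179.7, S_uud = 106.2, S_udd = 62.74, S_ddd = 37.07
Terminal payoffs (K − S): max(-79.69, 0) = 0, max(-6.178, 0) = 0, max(37.26, 0) = 37.26, max(62.93, 0) = 62.93
Node uu (S = 163.4): continuation = 1/1.05·[0.8889·0.0000 + 0.1111·0.0000] = 0.0000; exercise value = 0.0000 ≤ continuation, so V_uu = 0.0000
Node ud (S = 96.53): continuation = 1/1.05·[0.8889·0.0000 + 0.1111·37.2587] = 3.9427; exercise value = 3.4750 ≤ continuation, so V_ud = 3.9427
Node dd (S = 57.04): continuation = 1/1.05·[0.8889·37.2587 + 0.1111·62.9256] = 38.2006; exercise value = 42.9625 > continuation, so V_dd = 42.9625 (exercise)
Node u (S = 148.5): continuation = 1/1.05·[0.8889·0.0000 + 0.1111·3.9427] = 0.4172; exercise value = 0.0000 ≤ continuation, so V_u = 0.4172
Node d (S = 87.75): continuation = 1/1.05·[0.8889·3.9427 + 0.1111·42.9625] = 7.8841; exercise value = 12.2500 > continuation, so V_d = 12.2500 (exercise)
Node 0 (S = 135): continuation = 1/1.05·[0.8889·0.4172 + 0.1111·12.2500] = 1.6495; exercise value = 0.0000 ≤ continuation, so V_0 = 1.6495

$1.65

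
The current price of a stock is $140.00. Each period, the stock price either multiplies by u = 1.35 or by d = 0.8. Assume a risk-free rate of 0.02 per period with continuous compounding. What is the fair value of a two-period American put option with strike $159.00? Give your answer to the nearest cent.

$29.42

Risk-neutral probability p = (e^0.02 − 0.8)/(1.35 − 0.8) = 0.2202/0.5500 = 0.4004
Terminal stock prices: S_uu = 255.2, S_ud = 151.2, S_dd = 89.6
Terminal payoffs (K − S): max(-96.15, 0) = 0, max(7.8, 0) = 7.8, max(69.4, 0) = 69.4
Node u (S = 189): continuation = e^(−0.02)·[0.4004·0.0000 + 0.5996·7.8000] = 4.5845; exercise value = 0.0000 ≤ continuation, so V_u = 4.5845
Node d (S = 112): continuation = e^(−0.02)·[0.4004·7.8000 + 0.5996·69.4000] = 43.8516; exercise value = 47.0000 > continuation, so V_d = 47.0000 (exercise)
Node 0 (S = 140): continuation = e^(−0.02)·[0.4004·4.5845 + 0.5996·47.0000] = 29.4239; exercise value = 19.0000 ≤ continuation, so V_0 = 29.4239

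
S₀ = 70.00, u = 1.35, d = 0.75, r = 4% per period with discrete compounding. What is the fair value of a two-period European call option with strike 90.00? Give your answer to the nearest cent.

8.12

Risk-neutral probability p = (1 + 0.04 − 0.75)/(1.35 − 0.75) = 0.2900/0.6000 = 0.4833
Terminal stock prices: S_uu = 127.6, S_ud = 70.88, S_dd = 39.38
Terminal payoffs (S − K): max(37.58, 0) = 37.58, max(-19.12, 0) = 0, max(-50.62, 0) = 0
Node u (S = 94.5): V_u = 1/1.04·[0.4833·37.5750 + 0.5167·0.0000] = 17.4627
Node d (S = 52.5): V_d = 1/1.04·[0.4833·0.0000 + 0.5167·0.0000] = 0.0000
Node 0 (S = 70): V_0 = 1/1.04·[0.4833·17.4627 + 0.5167·0.0000] = 8.1157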